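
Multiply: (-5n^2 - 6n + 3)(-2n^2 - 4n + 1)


Distribute each term of the first polynomial:
  (-5n^2)(-2n^2 - 4n + 1) = 10n^4 + 20n^3 - 5n^2
  (-6n)(-2n^2 - 4n + 1) = 12n^3 + 24n^2 - 6n
  (3)(-2n^2 - 4n + 1) = -6n^2 - 12n + 3
Sum: 10n^4 + 32n^3 + 13n^2 - 18n + 3


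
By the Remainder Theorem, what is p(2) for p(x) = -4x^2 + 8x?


By the Remainder Theorem, the remainder equals p(2):
  -4*(2)^2 = -16
  8*(2)^1 = 16
  constant: 0
Sum: -16 + 16 + 0 = 0


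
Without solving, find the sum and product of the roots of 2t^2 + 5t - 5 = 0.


For at^2+bt+c=0: sum = -b/a, product = c/a.
a=2, b=5, c=-5
Sum = -(5)/2 = -5/2
Product = (-5)/2 = -5/2


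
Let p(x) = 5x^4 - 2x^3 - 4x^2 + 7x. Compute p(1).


Using direct substitution:
  5 * (1)^4 = 5
  -2 * (1)^3 = -2
  -4 * (1)^2 = -4
  7 * (1)^1 = 7
  constant: 0
Sum = 5 - 2 - 4 + 7 + 0 = 6


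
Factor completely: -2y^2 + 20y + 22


Roots satisfy r1 + r2 = -b/a = 10 and r1*r2 = c/a = -11.
So r1 = 11, r2 = -1.
-2y^2 + 20y + 22 = -2(y - r1)(y - r2) = -2(y - 11)(y + 1)


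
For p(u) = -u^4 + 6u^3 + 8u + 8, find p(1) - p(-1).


p(1) = 21
p(-1) = -7
p(1) - p(-1) = 21 + 7 = 28


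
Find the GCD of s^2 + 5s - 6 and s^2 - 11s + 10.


Factor each:
  s^2 + 5s - 6 = (s - 1)(s + 6)
  s^2 - 11s + 10 = (s - 1)(s - 10)
Common monic factor: s - 1


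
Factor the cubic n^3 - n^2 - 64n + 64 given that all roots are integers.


Try integer roots (divisors of 64). n=1: p(1)=0.
Divide out (n - 1): quotient is n^2 - 64.
Factor the quadratic: (n + 8)(n - 8)
Result: (n - 1)(n + 8)(n - 8)


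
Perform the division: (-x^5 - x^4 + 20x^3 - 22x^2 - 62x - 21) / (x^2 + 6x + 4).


(-x^5 - x^4 + 20x^3 - 22x^2 - 62x - 21) / (x^2 + 6x + 4)
Step 1: -x^3 * (x^2 + 6x + 4) = -x^5 - 6x^4 - 4x^3; subtract.
Step 2: 5x^2 * (x^2 + 6x + 4) = 5x^4 + 30x^3 + 20x^2; subtract.
Step 3: -6x * (x^2 + 6x + 4) = -6x^3 - 36x^2 - 24x; subtract.
Step 4: -6 * (x^2 + 6x + 4) = -6x^2 - 36x - 24; subtract.
Quotient: -x^3 + 5x^2 - 6x - 6, Remainder: -2x + 3


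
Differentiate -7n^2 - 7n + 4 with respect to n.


Apply the power rule term by term:
  d/dn(-7n^2) = -14n
  d/dn(-7n) = -7
  d/dn(4) = 0
p'(n) = -14n - 7


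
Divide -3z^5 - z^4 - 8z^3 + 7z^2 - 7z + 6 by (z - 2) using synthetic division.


Synthetic division with c = 2. Coefficients: -3, -1, -8, 7, -7, 6
Bring down -3.
  -3 * 2 = -6; -6 - 1 = -7
  -7 * 2 = -14; -14 - 8 = -22
  -22 * 2 = -44; -44 + 7 = -37
  -37 * 2 = -74; -74 - 7 = -81
  -81 * 2 = -162; -162 + 6 = -156
Quotient: -3z^4 - 7z^3 - 22z^2 - 37z - 81, Remainder: -156


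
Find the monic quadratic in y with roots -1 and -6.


p(y) = (y + 1)(y + 6)
Expand: y^2 + 7y + 6


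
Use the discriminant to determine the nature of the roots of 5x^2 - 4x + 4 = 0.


D = b^2 - 4ac = (-4)^2 - 4(5)(4) = 16 - 80 = -64
Since D < 0: two complex conjugate roots (no real roots)


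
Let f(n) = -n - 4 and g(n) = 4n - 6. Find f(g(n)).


Substitute g(n) into f:
f(g(n)) = -1*(4n - 6) + (-4)
Expand and combine: -4n + 2


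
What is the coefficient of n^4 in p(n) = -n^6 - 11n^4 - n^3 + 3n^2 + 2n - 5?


Read off the coefficient of n^4: -11


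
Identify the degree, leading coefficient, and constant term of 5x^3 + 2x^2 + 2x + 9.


Highest power of x is 3, with coefficient 5. Constant term is 9.
Degree = 3, leading coefficient = 5, constant term = 9


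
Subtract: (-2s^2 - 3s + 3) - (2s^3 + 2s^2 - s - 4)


Distribute the minus sign:
  (-2s^2 - 3s + 3)
- (2s^3 + 2s^2 - s - 4)
Negate second polynomial: -2s^3 - 2s^2 + s + 4
Add: -2s^3 - 4s^2 - 2s + 7


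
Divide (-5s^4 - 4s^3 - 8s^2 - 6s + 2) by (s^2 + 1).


(-5s^4 - 4s^3 - 8s^2 - 6s + 2) / (s^2 + 1)
Step 1: -5s^2 * (s^2 + 1) = -5s^4 - 5s^2; subtract.
Step 2: -4s * (s^2 + 1) = -4s^3 - 4s; subtract.
Step 3: -3 * (s^2 + 1) = -3s^2 - 3; subtract.
Quotient: -5s^2 - 4s - 3, Remainder: -2s + 5


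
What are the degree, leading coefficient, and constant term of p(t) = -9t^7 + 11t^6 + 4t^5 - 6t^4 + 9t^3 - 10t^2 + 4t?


Highest power of t is 7, with coefficient -9. Constant term is 0.
Degree = 7, leading coefficient = -9, constant term = 0


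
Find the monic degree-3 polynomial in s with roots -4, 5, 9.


p(s) = (s + 4)(s - 5)(s - 9)
Expand: s^3 - 10s^2 - 11s + 180


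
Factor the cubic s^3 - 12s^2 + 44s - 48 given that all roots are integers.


Try integer roots (divisors of -48). s=2: p(2)=0.
Divide out (s - 2): quotient is s^2 - 10s + 24.
Factor the quadratic: (s - 6)(s - 4)
Result: (s - 2)(s - 6)(s - 4)


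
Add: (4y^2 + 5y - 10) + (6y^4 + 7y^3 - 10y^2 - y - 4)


Align terms by degree and add:
  4y^2 + 5y - 10
+ 6y^4 + 7y^3 - 10y^2 - y - 4
= 6y^4 + 7y^3 - 6y^2 + 4y - 14


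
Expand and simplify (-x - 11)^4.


Expand (-x - 11)^4 by repeated multiplication:
  (-x - 11)^2 = x^2 + 22x + 121
  (-x - 11)^3 = -x^3 - 33x^2 - 363x - 1331
= x^4 + 44x^3 + 726x^2 + 5324x + 14641


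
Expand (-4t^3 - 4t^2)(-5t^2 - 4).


Distribute each term of the first polynomial:
  (-4t^3)(-5t^2 - 4) = 20t^5 + 16t^3
  (-4t^2)(-5t^2 - 4) = 20t^4 + 16t^2
Sum: 20t^5 + 20t^4 + 16t^3 + 16t^2


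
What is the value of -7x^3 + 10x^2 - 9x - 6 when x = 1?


Using direct substitution:
  -7 * (1)^3 = -7
  10 * (1)^2 = 10
  -9 * (1)^1 = -9
  constant: -6
Sum = -7 + 10 - 9 - 6 = -12


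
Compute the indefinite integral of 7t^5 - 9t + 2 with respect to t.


Reverse power rule on each term:
  ∫ 7t^5 dt = (7/6)t^6
  ∫ -9t dt = -(9/2)t^2
  ∫ 2 dt = 2t
F(t) = (7/6)t^6 - (9/2)t^2 + 2t + C


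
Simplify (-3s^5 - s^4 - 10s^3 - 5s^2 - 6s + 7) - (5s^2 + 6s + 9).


Distribute the minus sign:
  (-3s^5 - s^4 - 10s^3 - 5s^2 - 6s + 7)
- (5s^2 + 6s + 9)
Negate second polynomial: -5s^2 - 6s - 9
Add: -3s^5 - s^4 - 10s^3 - 10s^2 - 12s - 2


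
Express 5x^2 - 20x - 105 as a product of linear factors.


Roots satisfy r1 + r2 = -b/a = 4 and r1*r2 = c/a = -21.
So r1 = 7, r2 = -3.
5x^2 - 20x - 105 = 5(x - r1)(x - r2) = 5(x - 7)(x + 3)


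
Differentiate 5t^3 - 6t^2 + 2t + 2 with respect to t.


Apply the power rule term by term:
  d/dt(5t^3) = 15t^2
  d/dt(-6t^2) = -12t
  d/dt(2t) = 2
  d/dt(2) = 0
p'(t) = 15t^2 - 12t + 2


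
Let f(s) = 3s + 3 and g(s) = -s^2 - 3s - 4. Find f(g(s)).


Substitute g(s) into f:
f(g(s)) = 3*(-s^2 - 3s - 4) + 3
Expand and combine: -3s^2 - 9s - 9


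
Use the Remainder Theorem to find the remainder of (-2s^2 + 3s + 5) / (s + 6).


By the Remainder Theorem, the remainder equals p(-6):
  -2*(-6)^2 = -72
  3*(-6)^1 = -18
  constant: 5
Sum: -72 - 18 + 5 = -85


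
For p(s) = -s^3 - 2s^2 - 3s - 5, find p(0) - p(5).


p(0) = -5
p(5) = -195
p(0) - p(5) = -5 + 195 = 190


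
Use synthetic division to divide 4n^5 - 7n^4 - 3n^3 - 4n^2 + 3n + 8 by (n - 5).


Synthetic division with c = 5. Coefficients: 4, -7, -3, -4, 3, 8
Bring down 4.
  4 * 5 = 20; 20 - 7 = 13
  13 * 5 = 65; 65 - 3 = 62
  62 * 5 = 310; 310 - 4 = 306
  306 * 5 = 1530; 1530 + 3 = 1533
  1533 * 5 = 7665; 7665 + 8 = 7673
Quotient: 4n^4 + 13n^3 + 62n^2 + 306n + 1533, Remainder: 7673


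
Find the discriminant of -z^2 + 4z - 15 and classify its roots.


D = b^2 - 4ac = (4)^2 - 4(-1)(-15) = 16 - 60 = -44
Since D < 0: two complex conjugate roots (no real roots)


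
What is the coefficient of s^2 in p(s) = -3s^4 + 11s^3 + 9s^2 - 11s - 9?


Read off the coefficient of s^2: 9


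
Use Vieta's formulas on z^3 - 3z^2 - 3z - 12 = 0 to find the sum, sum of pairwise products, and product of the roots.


Monic cubic z^3+bz^2+cz+d=0: sum=-b, pairwise sum=c, product=-d.
b=-3, c=-3, d=-12
r1+r2+r3 = 3
r1r2+r1r3+r2r3 = -3
r1r2r3 = 12


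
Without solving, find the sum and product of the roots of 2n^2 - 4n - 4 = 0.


For an^2+bn+c=0: sum = -b/a, product = c/a.
a=2, b=-4, c=-4
Sum = -(-4)/2 = 2
Product = (-4)/2 = -2


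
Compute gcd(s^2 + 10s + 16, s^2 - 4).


Factor each:
  s^2 + 10s + 16 = (s + 2)(s + 8)
  s^2 - 4 = (s + 2)(s - 2)
Common monic factor: s + 2


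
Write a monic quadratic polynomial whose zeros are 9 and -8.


p(x) = (x - 9)(x + 8)
Expand: x^2 - x - 72


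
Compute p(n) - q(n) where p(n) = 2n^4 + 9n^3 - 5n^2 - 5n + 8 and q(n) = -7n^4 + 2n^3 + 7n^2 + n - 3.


Distribute the minus sign:
  (2n^4 + 9n^3 - 5n^2 - 5n + 8)
- (-7n^4 + 2n^3 + 7n^2 + n - 3)
Negate second polynomial: 7n^4 - 2n^3 - 7n^2 - n + 3
Add: 9n^4 + 7n^3 - 12n^2 - 6n + 11


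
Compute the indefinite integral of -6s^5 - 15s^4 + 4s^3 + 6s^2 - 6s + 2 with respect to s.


Reverse power rule on each term:
  ∫ -6s^5 ds = -s^6
  ∫ -15s^4 ds = -3s^5
  ∫ 4s^3 ds = s^4
  ∫ 6s^2 ds = 2s^3
  ∫ -6s ds = -3s^2
  ∫ 2 ds = 2s
F(s) = -s^6 - 3s^5 + s^4 + 2s^3 - 3s^2 + 2s + C


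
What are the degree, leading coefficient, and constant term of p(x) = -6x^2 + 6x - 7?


Highest power of x is 2, with coefficient -6. Constant term is -7.
Degree = 2, leading coefficient = -6, constant term = -7


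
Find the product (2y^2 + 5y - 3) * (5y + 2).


Distribute each term of the first polynomial:
  (2y^2)(5y + 2) = 10y^3 + 4y^2
  (5y)(5y + 2) = 25y^2 + 10y
  (-3)(5y + 2) = -15y - 6
Sum: 10y^3 + 29y^2 - 5y - 6


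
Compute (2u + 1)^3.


Expand (2u + 1)^3 by repeated multiplication:
  (2u + 1)^2 = 4u^2 + 4u + 1
= 8u^3 + 12u^2 + 6u + 1


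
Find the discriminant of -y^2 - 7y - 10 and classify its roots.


D = b^2 - 4ac = (-7)^2 - 4(-1)(-10) = 49 - 40 = 9
Since D > 0: two distinct rational roots


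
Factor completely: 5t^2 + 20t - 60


Roots satisfy r1 + r2 = -b/a = -4 and r1*r2 = c/a = -12.
So r1 = -6, r2 = 2.
5t^2 + 20t - 60 = 5(t - r1)(t - r2) = 5(t + 6)(t - 2)


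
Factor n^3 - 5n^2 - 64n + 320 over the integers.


Try integer roots (divisors of 320). n=5: p(5)=0.
Divide out (n - 5): quotient is n^2 - 64.
Factor the quadratic: (n - 8)(n + 8)
Result: (n - 5)(n - 8)(n + 8)


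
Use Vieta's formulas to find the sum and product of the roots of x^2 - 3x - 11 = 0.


For ax^2+bx+c=0: sum = -b/a, product = c/a.
a=1, b=-3, c=-11
Sum = -(-3)/1 = 3
Product = (-11)/1 = -11


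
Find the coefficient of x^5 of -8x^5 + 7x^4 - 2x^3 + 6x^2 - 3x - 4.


Read off the coefficient of x^5: -8


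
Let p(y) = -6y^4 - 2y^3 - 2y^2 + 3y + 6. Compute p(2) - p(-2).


p(2) = -108
p(-2) = -88
p(2) - p(-2) = -108 + 88 = -20


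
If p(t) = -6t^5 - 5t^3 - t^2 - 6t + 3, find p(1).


Using direct substitution:
  -6 * (1)^5 = -6
  0 * (1)^4 = 0
  -5 * (1)^3 = -5
  -1 * (1)^2 = -1
  -6 * (1)^1 = -6
  constant: 3
Sum = -6 + 0 - 5 - 1 - 6 + 3 = -15


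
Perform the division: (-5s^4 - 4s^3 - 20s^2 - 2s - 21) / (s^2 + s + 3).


(-5s^4 - 4s^3 - 20s^2 - 2s - 21) / (s^2 + s + 3)
Step 1: -5s^2 * (s^2 + s + 3) = -5s^4 - 5s^3 - 15s^2; subtract.
Step 2: s * (s^2 + s + 3) = s^3 + s^2 + 3s; subtract.
Step 3: -6 * (s^2 + s + 3) = -6s^2 - 6s - 18; subtract.
Quotient: -5s^2 + s - 6, Remainder: s - 3


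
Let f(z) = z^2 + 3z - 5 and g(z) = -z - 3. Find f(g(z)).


Substitute g(z) into f:
f(g(z)) = 1*(-z - 3)^2 + 3*(-z - 3) + (-5)
(-z - 3)^2 = z^2 + 6z + 9
Expand and combine: z^2 + 3z - 5


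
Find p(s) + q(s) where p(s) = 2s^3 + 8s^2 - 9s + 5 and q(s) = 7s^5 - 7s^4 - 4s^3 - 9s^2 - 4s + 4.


Align terms by degree and add:
  2s^3 + 8s^2 - 9s + 5
+ 7s^5 - 7s^4 - 4s^3 - 9s^2 - 4s + 4
= 7s^5 - 7s^4 - 2s^3 - s^2 - 13s + 9


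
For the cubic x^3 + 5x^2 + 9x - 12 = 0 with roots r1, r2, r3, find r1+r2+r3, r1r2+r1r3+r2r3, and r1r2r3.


Monic cubic x^3+bx^2+cx+d=0: sum=-b, pairwise sum=c, product=-d.
b=5, c=9, d=-12
r1+r2+r3 = -5
r1r2+r1r3+r2r3 = 9
r1r2r3 = 12


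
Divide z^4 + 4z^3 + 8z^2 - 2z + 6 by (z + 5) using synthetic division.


Synthetic division with c = -5. Coefficients: 1, 4, 8, -2, 6
Bring down 1.
  1 * -5 = -5; -5 + 4 = -1
  -1 * -5 = 5; 5 + 8 = 13
  13 * -5 = -65; -65 - 2 = -67
  -67 * -5 = 335; 335 + 6 = 341
Quotient: z^3 - z^2 + 13z - 67, Remainder: 341


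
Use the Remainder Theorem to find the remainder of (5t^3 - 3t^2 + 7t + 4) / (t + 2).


By the Remainder Theorem, the remainder equals p(-2):
  5*(-2)^3 = -40
  -3*(-2)^2 = -12
  7*(-2)^1 = -14
  constant: 4
Sum: -40 - 12 - 14 + 4 = -62


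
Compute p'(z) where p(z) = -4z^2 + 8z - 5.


Apply the power rule term by term:
  d/dz(-4z^2) = -8z
  d/dz(8z) = 8
  d/dz(-5) = 0
p'(z) = -8z + 8


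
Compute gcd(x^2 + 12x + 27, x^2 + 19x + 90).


Factor each:
  x^2 + 12x + 27 = (x + 9)(x + 3)
  x^2 + 19x + 90 = (x + 9)(x + 10)
Common monic factor: x + 9


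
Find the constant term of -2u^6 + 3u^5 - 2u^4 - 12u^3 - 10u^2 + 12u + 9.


Read off the constant term: 9


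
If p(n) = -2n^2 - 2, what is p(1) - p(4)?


p(1) = -4
p(4) = -34
p(1) - p(4) = -4 + 34 = 30


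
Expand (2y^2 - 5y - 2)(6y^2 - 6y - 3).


Distribute each term of the first polynomial:
  (2y^2)(6y^2 - 6y - 3) = 12y^4 - 12y^3 - 6y^2
  (-5y)(6y^2 - 6y - 3) = -30y^3 + 30y^2 + 15y
  (-2)(6y^2 - 6y - 3) = -12y^2 + 12y + 6
Sum: 12y^4 - 42y^3 + 12y^2 + 27y + 6


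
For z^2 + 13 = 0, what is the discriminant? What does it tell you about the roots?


D = b^2 - 4ac = (0)^2 - 4(1)(13) = 0 - 52 = -52
Since D < 0: two complex conjugate roots (no real roots)


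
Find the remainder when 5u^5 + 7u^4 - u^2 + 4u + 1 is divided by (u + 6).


By the Remainder Theorem, the remainder equals p(-6):
  5*(-6)^5 = -38880
  7*(-6)^4 = 9072
  0*(-6)^3 = 0
  -1*(-6)^2 = -36
  4*(-6)^1 = -24
  constant: 1
Sum: -38880 + 9072 + 0 - 36 - 24 + 1 = -29867


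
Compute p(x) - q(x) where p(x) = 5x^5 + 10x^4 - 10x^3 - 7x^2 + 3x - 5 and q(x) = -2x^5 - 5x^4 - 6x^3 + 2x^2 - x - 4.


Distribute the minus sign:
  (5x^5 + 10x^4 - 10x^3 - 7x^2 + 3x - 5)
- (-2x^5 - 5x^4 - 6x^3 + 2x^2 - x - 4)
Negate second polynomial: 2x^5 + 5x^4 + 6x^3 - 2x^2 + x + 4
Add: 7x^5 + 15x^4 - 4x^3 - 9x^2 + 4x - 1


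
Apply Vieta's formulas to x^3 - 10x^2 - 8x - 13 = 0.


Monic cubic x^3+bx^2+cx+d=0: sum=-b, pairwise sum=c, product=-d.
b=-10, c=-8, d=-13
r1+r2+r3 = 10
r1r2+r1r3+r2r3 = -8
r1r2r3 = 13


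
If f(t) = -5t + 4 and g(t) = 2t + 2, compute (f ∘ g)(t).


Substitute g(t) into f:
f(g(t)) = -5*(2t + 2) + 4
Expand and combine: -10t - 6


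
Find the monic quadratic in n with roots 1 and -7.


p(n) = (n - 1)(n + 7)
Expand: n^2 + 6n - 7


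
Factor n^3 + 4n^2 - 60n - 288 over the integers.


Try integer roots (divisors of -288). n=-6: p(-6)=0.
Divide out (n + 6): quotient is n^2 - 2n - 48.
Factor the quadratic: (n - 8)(n + 6)
Result: (n + 6)(n - 8)(n + 6)


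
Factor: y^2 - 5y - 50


Roots satisfy r1 + r2 = -b/a = 5 and r1*r2 = c/a = -50.
So r1 = -5, r2 = 10.
y^2 - 5y - 50 = (y - r1)(y - r2) = (y + 5)(y - 10)


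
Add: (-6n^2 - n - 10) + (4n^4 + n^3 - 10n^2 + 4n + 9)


Align terms by degree and add:
  -6n^2 - n - 10
+ 4n^4 + n^3 - 10n^2 + 4n + 9
= 4n^4 + n^3 - 16n^2 + 3n - 1


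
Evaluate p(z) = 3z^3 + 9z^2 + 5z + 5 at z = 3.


Using direct substitution:
  3 * (3)^3 = 81
  9 * (3)^2 = 81
  5 * (3)^1 = 15
  constant: 5
Sum = 81 + 81 + 15 + 5 = 182


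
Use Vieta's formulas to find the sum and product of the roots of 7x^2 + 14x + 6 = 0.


For ax^2+bx+c=0: sum = -b/a, product = c/a.
a=7, b=14, c=6
Sum = -(14)/7 = -2
Product = (6)/7 = 6/7


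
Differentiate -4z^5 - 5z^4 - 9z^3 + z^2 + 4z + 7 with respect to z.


Apply the power rule term by term:
  d/dz(-4z^5) = -20z^4
  d/dz(-5z^4) = -20z^3
  d/dz(-9z^3) = -27z^2
  d/dz(z^2) = 2z
  d/dz(4z) = 4
  d/dz(7) = 0
p'(z) = -20z^4 - 20z^3 - 27z^2 + 2z + 4


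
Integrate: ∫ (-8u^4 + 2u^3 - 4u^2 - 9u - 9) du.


Reverse power rule on each term:
  ∫ -8u^4 du = -(8/5)u^5
  ∫ 2u^3 du = (1/2)u^4
  ∫ -4u^2 du = -(4/3)u^3
  ∫ -9u du = -(9/2)u^2
  ∫ -9 du = -9u
F(u) = -(8/5)u^5 + (1/2)u^4 - (4/3)u^3 - (9/2)u^2 - 9u + C


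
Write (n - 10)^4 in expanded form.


Expand (n - 10)^4 by repeated multiplication:
  (n - 10)^2 = n^2 - 20n + 100
  (n - 10)^3 = n^3 - 30n^2 + 300n - 1000
= n^4 - 40n^3 + 600n^2 - 4000n + 10000


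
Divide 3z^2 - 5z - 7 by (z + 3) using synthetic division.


Synthetic division with c = -3. Coefficients: 3, -5, -7
Bring down 3.
  3 * -3 = -9; -9 - 5 = -14
  -14 * -3 = 42; 42 - 7 = 35
Quotient: 3z - 14, Remainder: 35


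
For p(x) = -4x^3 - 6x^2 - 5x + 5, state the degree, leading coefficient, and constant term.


Highest power of x is 3, with coefficient -4. Constant term is 5.
Degree = 3, leading coefficient = -4, constant term = 5


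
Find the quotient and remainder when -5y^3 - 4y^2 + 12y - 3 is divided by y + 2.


(-5y^3 - 4y^2 + 12y - 3) / (y + 2)
Step 1: -5y^2 * (y + 2) = -5y^3 - 10y^2; subtract.
Step 2: 6y * (y + 2) = 6y^2 + 12y; subtract.
Step 3: 0 * (y + 2) = 0; subtract.
Quotient: -5y^2 + 6y, Remainder: -3


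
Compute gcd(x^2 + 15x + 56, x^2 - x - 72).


Factor each:
  x^2 + 15x + 56 = (x + 8)(x + 7)
  x^2 - x - 72 = (x + 8)(x - 9)
Common monic factor: x + 8


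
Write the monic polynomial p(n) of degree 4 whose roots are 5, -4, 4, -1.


p(n) = (n - 5)(n + 4)(n - 4)(n + 1)
Expand: n^4 - 4n^3 - 21n^2 + 64n + 80


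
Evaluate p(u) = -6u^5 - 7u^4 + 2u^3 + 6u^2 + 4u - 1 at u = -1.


Using direct substitution:
  -6 * (-1)^5 = 6
  -7 * (-1)^4 = -7
  2 * (-1)^3 = -2
  6 * (-1)^2 = 6
  4 * (-1)^1 = -4
  constant: -1
Sum = 6 - 7 - 2 + 6 - 4 - 1 = -2


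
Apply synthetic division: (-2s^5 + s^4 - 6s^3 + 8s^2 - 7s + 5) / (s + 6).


Synthetic division with c = -6. Coefficients: -2, 1, -6, 8, -7, 5
Bring down -2.
  -2 * -6 = 12; 12 + 1 = 13
  13 * -6 = -78; -78 - 6 = -84
  -84 * -6 = 504; 504 + 8 = 512
  512 * -6 = -3072; -3072 - 7 = -3079
  -3079 * -6 = 18474; 18474 + 5 = 18479
Quotient: -2s^4 + 13s^3 - 84s^2 + 512s - 3079, Remainder: 18479


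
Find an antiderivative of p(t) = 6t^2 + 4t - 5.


Reverse power rule on each term:
  ∫ 6t^2 dt = 2t^3
  ∫ 4t dt = 2t^2
  ∫ -5 dt = -5t
F(t) = 2t^3 + 2t^2 - 5t + C


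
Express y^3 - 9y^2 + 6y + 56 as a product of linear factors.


Try integer roots (divisors of 56). y=-2: p(-2)=0.
Divide out (y + 2): quotient is y^2 - 11y + 28.
Factor the quadratic: (y - 7)(y - 4)
Result: (y + 2)(y - 7)(y - 4)


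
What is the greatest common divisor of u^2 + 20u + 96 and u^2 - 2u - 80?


Factor each:
  u^2 + 20u + 96 = (u + 8)(u + 12)
  u^2 - 2u - 80 = (u + 8)(u - 10)
Common monic factor: u + 8


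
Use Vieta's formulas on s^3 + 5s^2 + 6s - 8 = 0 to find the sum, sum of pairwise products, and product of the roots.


Monic cubic s^3+bs^2+cs+d=0: sum=-b, pairwise sum=c, product=-d.
b=5, c=6, d=-8
r1+r2+r3 = -5
r1r2+r1r3+r2r3 = 6
r1r2r3 = 8


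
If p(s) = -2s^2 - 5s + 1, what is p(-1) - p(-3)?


p(-1) = 4
p(-3) = -2
p(-1) - p(-3) = 4 + 2 = 6


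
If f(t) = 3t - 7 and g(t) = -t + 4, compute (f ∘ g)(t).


Substitute g(t) into f:
f(g(t)) = 3*(-t + 4) + (-7)
Expand and combine: -3t + 5


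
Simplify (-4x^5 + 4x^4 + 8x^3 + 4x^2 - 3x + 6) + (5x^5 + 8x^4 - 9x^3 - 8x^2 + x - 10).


Align terms by degree and add:
  -4x^5 + 4x^4 + 8x^3 + 4x^2 - 3x + 6
+ 5x^5 + 8x^4 - 9x^3 - 8x^2 + x - 10
= x^5 + 12x^4 - x^3 - 4x^2 - 2x - 4


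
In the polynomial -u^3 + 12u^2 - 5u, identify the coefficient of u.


Read off the coefficient of u: -5


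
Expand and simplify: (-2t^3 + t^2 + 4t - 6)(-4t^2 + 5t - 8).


Distribute each term of the first polynomial:
  (-2t^3)(-4t^2 + 5t - 8) = 8t^5 - 10t^4 + 16t^3
  (t^2)(-4t^2 + 5t - 8) = -4t^4 + 5t^3 - 8t^2
  (4t)(-4t^2 + 5t - 8) = -16t^3 + 20t^2 - 32t
  (-6)(-4t^2 + 5t - 8) = 24t^2 - 30t + 48
Sum: 8t^5 - 14t^4 + 5t^3 + 36t^2 - 62t + 48


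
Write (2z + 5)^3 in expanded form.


Expand (2z + 5)^3 by repeated multiplication:
  (2z + 5)^2 = 4z^2 + 20z + 25
= 8z^3 + 60z^2 + 150z + 125


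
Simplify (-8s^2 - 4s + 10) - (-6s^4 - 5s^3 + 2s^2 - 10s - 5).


Distribute the minus sign:
  (-8s^2 - 4s + 10)
- (-6s^4 - 5s^3 + 2s^2 - 10s - 5)
Negate second polynomial: 6s^4 + 5s^3 - 2s^2 + 10s + 5
Add: 6s^4 + 5s^3 - 10s^2 + 6s + 15


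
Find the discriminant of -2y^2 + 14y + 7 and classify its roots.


D = b^2 - 4ac = (14)^2 - 4(-2)(7) = 196 + 56 = 252
Since D > 0: two distinct irrational roots


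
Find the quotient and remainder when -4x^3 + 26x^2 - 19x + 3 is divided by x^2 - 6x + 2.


(-4x^3 + 26x^2 - 19x + 3) / (x^2 - 6x + 2)
Step 1: -4x * (x^2 - 6x + 2) = -4x^3 + 24x^2 - 8x; subtract.
Step 2: 2 * (x^2 - 6x + 2) = 2x^2 - 12x + 4; subtract.
Quotient: -4x + 2, Remainder: x - 1


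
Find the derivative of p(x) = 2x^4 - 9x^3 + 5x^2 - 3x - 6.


Apply the power rule term by term:
  d/dx(2x^4) = 8x^3
  d/dx(-9x^3) = -27x^2
  d/dx(5x^2) = 10x
  d/dx(-3x) = -3
  d/dx(-6) = 0
p'(x) = 8x^3 - 27x^2 + 10x - 3


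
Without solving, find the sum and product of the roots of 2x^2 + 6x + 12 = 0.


For ax^2+bx+c=0: sum = -b/a, product = c/a.
a=2, b=6, c=12
Sum = -(6)/2 = -3
Product = (12)/2 = 6


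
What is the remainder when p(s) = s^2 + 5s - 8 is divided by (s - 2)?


By the Remainder Theorem, the remainder equals p(2):
  1*(2)^2 = 4
  5*(2)^1 = 10
  constant: -8
Sum: 4 + 10 - 8 = 6


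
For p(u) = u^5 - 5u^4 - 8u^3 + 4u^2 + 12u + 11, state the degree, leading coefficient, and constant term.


Highest power of u is 5, with coefficient 1. Constant term is 11.
Degree = 5, leading coefficient = 1, constant term = 11


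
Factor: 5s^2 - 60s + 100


Roots satisfy r1 + r2 = -b/a = 12 and r1*r2 = c/a = 20.
So r1 = 10, r2 = 2.
5s^2 - 60s + 100 = 5(s - r1)(s - r2) = 5(s - 10)(s - 2)


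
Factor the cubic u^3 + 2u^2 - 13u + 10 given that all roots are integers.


Try integer roots (divisors of 10). u=-5: p(-5)=0.
Divide out (u + 5): quotient is u^2 - 3u + 2.
Factor the quadratic: (u - 2)(u - 1)
Result: (u + 5)(u - 2)(u - 1)


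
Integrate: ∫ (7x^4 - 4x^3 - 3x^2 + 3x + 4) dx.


Reverse power rule on each term:
  ∫ 7x^4 dx = (7/5)x^5
  ∫ -4x^3 dx = -x^4
  ∫ -3x^2 dx = -x^3
  ∫ 3x dx = (3/2)x^2
  ∫ 4 dx = 4x
F(x) = (7/5)x^5 - x^4 - x^3 + (3/2)x^2 + 4x + C


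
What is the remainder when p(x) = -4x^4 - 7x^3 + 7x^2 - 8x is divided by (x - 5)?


By the Remainder Theorem, the remainder equals p(5):
  -4*(5)^4 = -2500
  -7*(5)^3 = -875
  7*(5)^2 = 175
  -8*(5)^1 = -40
  constant: 0
Sum: -2500 - 875 + 175 - 40 + 0 = -3240


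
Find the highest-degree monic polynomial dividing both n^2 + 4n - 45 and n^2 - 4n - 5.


Factor each:
  n^2 + 4n - 45 = (n - 5)(n + 9)
  n^2 - 4n - 5 = (n - 5)(n + 1)
Common monic factor: n - 5


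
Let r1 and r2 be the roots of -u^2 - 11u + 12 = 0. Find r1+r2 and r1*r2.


For au^2+bu+c=0: sum = -b/a, product = c/a.
a=-1, b=-11, c=12
Sum = -(-11)/-1 = -11
Product = (12)/-1 = -12


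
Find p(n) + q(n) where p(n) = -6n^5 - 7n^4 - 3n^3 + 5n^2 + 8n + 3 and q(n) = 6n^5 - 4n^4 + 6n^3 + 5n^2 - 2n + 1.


Align terms by degree and add:
  -6n^5 - 7n^4 - 3n^3 + 5n^2 + 8n + 3
+ 6n^5 - 4n^4 + 6n^3 + 5n^2 - 2n + 1
= -11n^4 + 3n^3 + 10n^2 + 6n + 4


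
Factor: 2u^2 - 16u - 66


Roots satisfy r1 + r2 = -b/a = 8 and r1*r2 = c/a = -33.
So r1 = 11, r2 = -3.
2u^2 - 16u - 66 = 2(u - r1)(u - r2) = 2(u - 11)(u + 3)


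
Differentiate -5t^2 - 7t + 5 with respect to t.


Apply the power rule term by term:
  d/dt(-5t^2) = -10t
  d/dt(-7t) = -7
  d/dt(5) = 0
p'(t) = -10t - 7


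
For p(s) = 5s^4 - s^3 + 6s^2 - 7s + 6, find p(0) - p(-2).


p(0) = 6
p(-2) = 132
p(0) - p(-2) = 6 - 132 = -126


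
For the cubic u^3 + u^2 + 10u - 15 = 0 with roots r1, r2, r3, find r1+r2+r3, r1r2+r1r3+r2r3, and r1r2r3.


Monic cubic u^3+bu^2+cu+d=0: sum=-b, pairwise sum=c, product=-d.
b=1, c=10, d=-15
r1+r2+r3 = -1
r1r2+r1r3+r2r3 = 10
r1r2r3 = 15


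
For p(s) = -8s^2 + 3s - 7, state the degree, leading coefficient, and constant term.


Highest power of s is 2, with coefficient -8. Constant term is -7.
Degree = 2, leading coefficient = -8, constant term = -7


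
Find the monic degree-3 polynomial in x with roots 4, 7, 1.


p(x) = (x - 4)(x - 7)(x - 1)
Expand: x^3 - 12x^2 + 39x - 28


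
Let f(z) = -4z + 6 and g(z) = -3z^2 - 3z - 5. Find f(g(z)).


Substitute g(z) into f:
f(g(z)) = -4*(-3z^2 - 3z - 5) + 6
Expand and combine: 12z^2 + 12z + 26


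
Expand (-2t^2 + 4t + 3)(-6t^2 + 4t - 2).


Distribute each term of the first polynomial:
  (-2t^2)(-6t^2 + 4t - 2) = 12t^4 - 8t^3 + 4t^2
  (4t)(-6t^2 + 4t - 2) = -24t^3 + 16t^2 - 8t
  (3)(-6t^2 + 4t - 2) = -18t^2 + 12t - 6
Sum: 12t^4 - 32t^3 + 2t^2 + 4t - 6


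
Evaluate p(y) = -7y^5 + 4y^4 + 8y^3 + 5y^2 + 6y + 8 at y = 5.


Using direct substitution:
  -7 * (5)^5 = -21875
  4 * (5)^4 = 2500
  8 * (5)^3 = 1000
  5 * (5)^2 = 125
  6 * (5)^1 = 30
  constant: 8
Sum = -21875 + 2500 + 1000 + 125 + 30 + 8 = -18212


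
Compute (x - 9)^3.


Expand (x - 9)^3 by repeated multiplication:
  (x - 9)^2 = x^2 - 18x + 81
= x^3 - 27x^2 + 243x - 729


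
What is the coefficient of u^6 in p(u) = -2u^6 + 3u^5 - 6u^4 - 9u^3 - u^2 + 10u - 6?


Read off the coefficient of u^6: -2


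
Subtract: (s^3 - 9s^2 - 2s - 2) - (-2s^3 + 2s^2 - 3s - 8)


Distribute the minus sign:
  (s^3 - 9s^2 - 2s - 2)
- (-2s^3 + 2s^2 - 3s - 8)
Negate second polynomial: 2s^3 - 2s^2 + 3s + 8
Add: 3s^3 - 11s^2 + s + 6


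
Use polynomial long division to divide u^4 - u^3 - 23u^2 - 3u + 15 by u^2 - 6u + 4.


(u^4 - u^3 - 23u^2 - 3u + 15) / (u^2 - 6u + 4)
Step 1: u^2 * (u^2 - 6u + 4) = u^4 - 6u^3 + 4u^2; subtract.
Step 2: 5u * (u^2 - 6u + 4) = 5u^3 - 30u^2 + 20u; subtract.
Step 3: 3 * (u^2 - 6u + 4) = 3u^2 - 18u + 12; subtract.
Quotient: u^2 + 5u + 3, Remainder: -5u + 3


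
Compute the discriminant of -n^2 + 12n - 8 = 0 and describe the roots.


D = b^2 - 4ac = (12)^2 - 4(-1)(-8) = 144 - 32 = 112
Since D > 0: two distinct irrational roots


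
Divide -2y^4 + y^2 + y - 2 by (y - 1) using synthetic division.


Synthetic division with c = 1. Coefficients: -2, 0, 1, 1, -2
Bring down -2.
  -2 * 1 = -2; -2 + 0 = -2
  -2 * 1 = -2; -2 + 1 = -1
  -1 * 1 = -1; -1 + 1 = 0
  0 * 1 = 0; 0 - 2 = -2
Quotient: -2y^3 - 2y^2 - y, Remainder: -2


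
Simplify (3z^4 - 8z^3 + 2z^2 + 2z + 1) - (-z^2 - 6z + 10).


Distribute the minus sign:
  (3z^4 - 8z^3 + 2z^2 + 2z + 1)
- (-z^2 - 6z + 10)
Negate second polynomial: z^2 + 6z - 10
Add: 3z^4 - 8z^3 + 3z^2 + 8z - 9


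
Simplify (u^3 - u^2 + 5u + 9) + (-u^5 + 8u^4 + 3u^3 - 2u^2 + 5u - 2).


Align terms by degree and add:
  u^3 - u^2 + 5u + 9
  -u^5 + 8u^4 + 3u^3 - 2u^2 + 5u - 2
= -u^5 + 8u^4 + 4u^3 - 3u^2 + 10u + 7


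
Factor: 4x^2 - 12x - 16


Roots satisfy r1 + r2 = -b/a = 3 and r1*r2 = c/a = -4.
So r1 = -1, r2 = 4.
4x^2 - 12x - 16 = 4(x - r1)(x - r2) = 4(x + 1)(x - 4)


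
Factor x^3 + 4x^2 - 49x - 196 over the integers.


Try integer roots (divisors of -196). x=-7: p(-7)=0.
Divide out (x + 7): quotient is x^2 - 3x - 28.
Factor the quadratic: (x - 7)(x + 4)
Result: (x + 7)(x - 7)(x + 4)


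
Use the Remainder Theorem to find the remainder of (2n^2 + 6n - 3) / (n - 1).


By the Remainder Theorem, the remainder equals p(1):
  2*(1)^2 = 2
  6*(1)^1 = 6
  constant: -3
Sum: 2 + 6 - 3 = 5


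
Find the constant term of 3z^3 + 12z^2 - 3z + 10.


Read off the constant term: 10


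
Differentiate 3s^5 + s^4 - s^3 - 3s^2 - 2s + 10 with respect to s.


Apply the power rule term by term:
  d/ds(3s^5) = 15s^4
  d/ds(s^4) = 4s^3
  d/ds(-s^3) = -3s^2
  d/ds(-3s^2) = -6s
  d/ds(-2s) = -2
  d/ds(10) = 0
p'(s) = 15s^4 + 4s^3 - 3s^2 - 6s - 2


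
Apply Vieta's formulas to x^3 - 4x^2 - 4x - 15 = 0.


Monic cubic x^3+bx^2+cx+d=0: sum=-b, pairwise sum=c, product=-d.
b=-4, c=-4, d=-15
r1+r2+r3 = 4
r1r2+r1r3+r2r3 = -4
r1r2r3 = 15


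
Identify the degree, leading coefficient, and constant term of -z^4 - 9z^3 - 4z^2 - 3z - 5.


Highest power of z is 4, with coefficient -1. Constant term is -5.
Degree = 4, leading coefficient = -1, constant term = -5


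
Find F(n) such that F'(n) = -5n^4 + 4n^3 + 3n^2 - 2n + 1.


Reverse power rule on each term:
  ∫ -5n^4 dn = -n^5
  ∫ 4n^3 dn = n^4
  ∫ 3n^2 dn = n^3
  ∫ -2n dn = -n^2
  ∫ 1 dn = n
F(n) = -n^5 + n^4 + n^3 - n^2 + n + C


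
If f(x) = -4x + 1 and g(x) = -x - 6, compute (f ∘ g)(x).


Substitute g(x) into f:
f(g(x)) = -4*(-x - 6) + 1
Expand and combine: 4x + 25


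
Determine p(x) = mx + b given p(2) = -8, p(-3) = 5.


p(x) = mx + b. Using p(2)=-8, p(-3)=5:
m = (-8 - 5)/(2 + 3) = -13/5 = -13/5
b = -8 - m*(2) = -8 + 26/5 = -14/5
p(x) = -(13/5)x - (14/5)


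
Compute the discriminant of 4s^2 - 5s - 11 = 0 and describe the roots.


D = b^2 - 4ac = (-5)^2 - 4(4)(-11) = 25 + 176 = 201
Since D > 0: two distinct irrational roots


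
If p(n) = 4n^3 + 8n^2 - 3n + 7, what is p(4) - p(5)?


p(4) = 379
p(5) = 692
p(4) - p(5) = 379 - 692 = -313


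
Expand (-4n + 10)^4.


Expand (-4n + 10)^4 by repeated multiplication:
  (-4n + 10)^2 = 16n^2 - 80n + 100
  (-4n + 10)^3 = -64n^3 + 480n^2 - 1200n + 1000
= 256n^4 - 2560n^3 + 9600n^2 - 16000n + 10000


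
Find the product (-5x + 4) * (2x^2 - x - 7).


Distribute each term of the first polynomial:
  (-5x)(2x^2 - x - 7) = -10x^3 + 5x^2 + 35x
  (4)(2x^2 - x - 7) = 8x^2 - 4x - 28
Sum: -10x^3 + 13x^2 + 31x - 28


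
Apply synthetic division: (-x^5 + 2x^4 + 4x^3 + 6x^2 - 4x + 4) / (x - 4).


Synthetic division with c = 4. Coefficients: -1, 2, 4, 6, -4, 4
Bring down -1.
  -1 * 4 = -4; -4 + 2 = -2
  -2 * 4 = -8; -8 + 4 = -4
  -4 * 4 = -16; -16 + 6 = -10
  -10 * 4 = -40; -40 - 4 = -44
  -44 * 4 = -176; -176 + 4 = -172
Quotient: -x^4 - 2x^3 - 4x^2 - 10x - 44, Remainder: -172


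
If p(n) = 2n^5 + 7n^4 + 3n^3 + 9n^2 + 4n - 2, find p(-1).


Using direct substitution:
  2 * (-1)^5 = -2
  7 * (-1)^4 = 7
  3 * (-1)^3 = -3
  9 * (-1)^2 = 9
  4 * (-1)^1 = -4
  constant: -2
Sum = -2 + 7 - 3 + 9 - 4 - 2 = 5


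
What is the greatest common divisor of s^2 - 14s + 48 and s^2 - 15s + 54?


Factor each:
  s^2 - 14s + 48 = (s - 6)(s - 8)
  s^2 - 15s + 54 = (s - 6)(s - 9)
Common monic factor: s - 6


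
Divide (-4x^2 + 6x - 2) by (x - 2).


(-4x^2 + 6x - 2) / (x - 2)
Step 1: -4x * (x - 2) = -4x^2 + 8x; subtract.
Step 2: -2 * (x - 2) = -2x + 4; subtract.
Quotient: -4x - 2, Remainder: -6


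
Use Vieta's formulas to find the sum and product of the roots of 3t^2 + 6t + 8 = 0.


For at^2+bt+c=0: sum = -b/a, product = c/a.
a=3, b=6, c=8
Sum = -(6)/3 = -2
Product = (8)/3 = 8/3


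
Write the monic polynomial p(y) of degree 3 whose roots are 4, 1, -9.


p(y) = (y - 4)(y - 1)(y + 9)
Expand: y^3 + 4y^2 - 41y + 36


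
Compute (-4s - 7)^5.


Expand (-4s - 7)^5 by repeated multiplication:
  (-4s - 7)^2 = 16s^2 + 56s + 49
  (-4s - 7)^3 = -64s^3 - 336s^2 - 588s - 343
  (-4s - 7)^4 = 256s^4 + 1792s^3 + 4704s^2 + 5488s + 2401
= -1024s^5 - 8960s^4 - 31360s^3 - 54880s^2 - 48020s - 16807


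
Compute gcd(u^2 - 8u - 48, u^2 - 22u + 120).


Factor each:
  u^2 - 8u - 48 = (u - 12)(u + 4)
  u^2 - 22u + 120 = (u - 12)(u - 10)
Common monic factor: u - 12


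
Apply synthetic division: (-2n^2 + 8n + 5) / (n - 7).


Synthetic division with c = 7. Coefficients: -2, 8, 5
Bring down -2.
  -2 * 7 = -14; -14 + 8 = -6
  -6 * 7 = -42; -42 + 5 = -37
Quotient: -2n - 6, Remainder: -37


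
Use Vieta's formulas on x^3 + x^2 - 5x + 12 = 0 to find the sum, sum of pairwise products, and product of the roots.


Monic cubic x^3+bx^2+cx+d=0: sum=-b, pairwise sum=c, product=-d.
b=1, c=-5, d=12
r1+r2+r3 = -1
r1r2+r1r3+r2r3 = -5
r1r2r3 = -12


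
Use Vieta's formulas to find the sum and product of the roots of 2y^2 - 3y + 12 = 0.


For ay^2+by+c=0: sum = -b/a, product = c/a.
a=2, b=-3, c=12
Sum = -(-3)/2 = 3/2
Product = (12)/2 = 6


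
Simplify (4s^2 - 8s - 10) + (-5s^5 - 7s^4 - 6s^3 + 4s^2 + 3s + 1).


Align terms by degree and add:
  4s^2 - 8s - 10
  -5s^5 - 7s^4 - 6s^3 + 4s^2 + 3s + 1
= -5s^5 - 7s^4 - 6s^3 + 8s^2 - 5s - 9


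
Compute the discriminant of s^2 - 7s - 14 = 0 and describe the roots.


D = b^2 - 4ac = (-7)^2 - 4(1)(-14) = 49 + 56 = 105
Since D > 0: two distinct irrational roots


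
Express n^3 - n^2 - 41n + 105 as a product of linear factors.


Try integer roots (divisors of 105). n=-7: p(-7)=0.
Divide out (n + 7): quotient is n^2 - 8n + 15.
Factor the quadratic: (n - 3)(n - 5)
Result: (n + 7)(n - 3)(n - 5)


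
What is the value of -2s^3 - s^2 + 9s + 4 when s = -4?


Using direct substitution:
  -2 * (-4)^3 = 128
  -1 * (-4)^2 = -16
  9 * (-4)^1 = -36
  constant: 4
Sum = 128 - 16 - 36 + 4 = 80


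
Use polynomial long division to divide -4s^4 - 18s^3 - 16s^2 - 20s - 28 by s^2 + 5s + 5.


(-4s^4 - 18s^3 - 16s^2 - 20s - 28) / (s^2 + 5s + 5)
Step 1: -4s^2 * (s^2 + 5s + 5) = -4s^4 - 20s^3 - 20s^2; subtract.
Step 2: 2s * (s^2 + 5s + 5) = 2s^3 + 10s^2 + 10s; subtract.
Step 3: -6 * (s^2 + 5s + 5) = -6s^2 - 30s - 30; subtract.
Quotient: -4s^2 + 2s - 6, Remainder: 2


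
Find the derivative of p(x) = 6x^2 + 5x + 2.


Apply the power rule term by term:
  d/dx(6x^2) = 12x
  d/dx(5x) = 5
  d/dx(2) = 0
p'(x) = 12x + 5


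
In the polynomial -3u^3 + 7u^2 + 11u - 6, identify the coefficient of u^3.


Read off the coefficient of u^3: -3


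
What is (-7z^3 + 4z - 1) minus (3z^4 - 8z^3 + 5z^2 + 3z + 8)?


Distribute the minus sign:
  (-7z^3 + 4z - 1)
- (3z^4 - 8z^3 + 5z^2 + 3z + 8)
Negate second polynomial: -3z^4 + 8z^3 - 5z^2 - 3z - 8
Add: -3z^4 + z^3 - 5z^2 + z - 9


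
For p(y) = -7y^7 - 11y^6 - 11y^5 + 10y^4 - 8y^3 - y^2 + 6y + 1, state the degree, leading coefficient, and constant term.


Highest power of y is 7, with coefficient -7. Constant term is 1.
Degree = 7, leading coefficient = -7, constant term = 1


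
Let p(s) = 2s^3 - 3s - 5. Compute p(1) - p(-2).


p(1) = -6
p(-2) = -15
p(1) - p(-2) = -6 + 15 = 9


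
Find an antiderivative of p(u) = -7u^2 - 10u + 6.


Reverse power rule on each term:
  ∫ -7u^2 du = -(7/3)u^3
  ∫ -10u du = -5u^2
  ∫ 6 du = 6u
F(u) = -(7/3)u^3 - 5u^2 + 6u + C


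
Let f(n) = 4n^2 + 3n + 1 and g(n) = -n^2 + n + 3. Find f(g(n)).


Substitute g(n) into f:
f(g(n)) = 4*(-n^2 + n + 3)^2 + 3*(-n^2 + n + 3) + 1
(-n^2 + n + 3)^2 = n^4 - 2n^3 - 5n^2 + 6n + 9
Expand and combine: 4n^4 - 8n^3 - 23n^2 + 27n + 46


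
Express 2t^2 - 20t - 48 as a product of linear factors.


Roots satisfy r1 + r2 = -b/a = 10 and r1*r2 = c/a = -24.
So r1 = -2, r2 = 12.
2t^2 - 20t - 48 = 2(t - r1)(t - r2) = 2(t + 2)(t - 12)


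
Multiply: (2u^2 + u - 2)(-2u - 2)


Distribute each term of the first polynomial:
  (2u^2)(-2u - 2) = -4u^3 - 4u^2
  (u)(-2u - 2) = -2u^2 - 2u
  (-2)(-2u - 2) = 4u + 4
Sum: -4u^3 - 6u^2 + 2u + 4


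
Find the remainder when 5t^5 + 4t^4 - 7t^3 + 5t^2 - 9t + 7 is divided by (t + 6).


By the Remainder Theorem, the remainder equals p(-6):
  5*(-6)^5 = -38880
  4*(-6)^4 = 5184
  -7*(-6)^3 = 1512
  5*(-6)^2 = 180
  -9*(-6)^1 = 54
  constant: 7
Sum: -38880 + 5184 + 1512 + 180 + 54 + 7 = -31943


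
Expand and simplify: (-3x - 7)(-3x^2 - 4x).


Distribute each term of the first polynomial:
  (-3x)(-3x^2 - 4x) = 9x^3 + 12x^2
  (-7)(-3x^2 - 4x) = 21x^2 + 28x
Sum: 9x^3 + 33x^2 + 28x


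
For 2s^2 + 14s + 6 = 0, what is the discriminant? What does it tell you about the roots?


D = b^2 - 4ac = (14)^2 - 4(2)(6) = 196 - 48 = 148
Since D > 0: two distinct irrational roots


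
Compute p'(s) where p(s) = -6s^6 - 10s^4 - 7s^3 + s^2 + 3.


Apply the power rule term by term:
  d/ds(-6s^6) = -36s^5
  d/ds(-10s^4) = -40s^3
  d/ds(-7s^3) = -21s^2
  d/ds(s^2) = 2s
  d/ds(3) = 0
p'(s) = -36s^5 - 40s^3 - 21s^2 + 2s


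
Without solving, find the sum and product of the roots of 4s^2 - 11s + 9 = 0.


For as^2+bs+c=0: sum = -b/a, product = c/a.
a=4, b=-11, c=9
Sum = -(-11)/4 = 11/4
Product = (9)/4 = 9/4


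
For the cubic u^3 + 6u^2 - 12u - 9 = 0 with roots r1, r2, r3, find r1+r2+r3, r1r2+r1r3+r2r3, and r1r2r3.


Monic cubic u^3+bu^2+cu+d=0: sum=-b, pairwise sum=c, product=-d.
b=6, c=-12, d=-9
r1+r2+r3 = -6
r1r2+r1r3+r2r3 = -12
r1r2r3 = 9


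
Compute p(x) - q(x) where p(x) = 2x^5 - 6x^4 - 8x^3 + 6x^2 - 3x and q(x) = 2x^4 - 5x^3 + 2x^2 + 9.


Distribute the minus sign:
  (2x^5 - 6x^4 - 8x^3 + 6x^2 - 3x)
- (2x^4 - 5x^3 + 2x^2 + 9)
Negate second polynomial: -2x^4 + 5x^3 - 2x^2 - 9
Add: 2x^5 - 8x^4 - 3x^3 + 4x^2 - 3x - 9


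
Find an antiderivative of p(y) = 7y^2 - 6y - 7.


Reverse power rule on each term:
  ∫ 7y^2 dy = (7/3)y^3
  ∫ -6y dy = -3y^2
  ∫ -7 dy = -7y
F(y) = (7/3)y^3 - 3y^2 - 7y + C


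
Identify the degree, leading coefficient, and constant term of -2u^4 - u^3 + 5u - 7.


Highest power of u is 4, with coefficient -2. Constant term is -7.
Degree = 4, leading coefficient = -2, constant term = -7


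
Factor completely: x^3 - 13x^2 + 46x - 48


Try integer roots (divisors of -48). x=3: p(3)=0.
Divide out (x - 3): quotient is x^2 - 10x + 16.
Factor the quadratic: (x - 2)(x - 8)
Result: (x - 3)(x - 2)(x - 8)


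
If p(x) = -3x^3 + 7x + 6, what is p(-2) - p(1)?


p(-2) = 16
p(1) = 10
p(-2) - p(1) = 16 - 10 = 6


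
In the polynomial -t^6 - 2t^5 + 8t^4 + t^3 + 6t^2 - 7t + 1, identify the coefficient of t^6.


Read off the coefficient of t^6: -1


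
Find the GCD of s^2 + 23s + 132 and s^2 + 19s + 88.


Factor each:
  s^2 + 23s + 132 = (s + 11)(s + 12)
  s^2 + 19s + 88 = (s + 11)(s + 8)
Common monic factor: s + 11


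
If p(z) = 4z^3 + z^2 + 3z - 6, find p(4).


Using direct substitution:
  4 * (4)^3 = 256
  1 * (4)^2 = 16
  3 * (4)^1 = 12
  constant: -6
Sum = 256 + 16 + 12 - 6 = 278


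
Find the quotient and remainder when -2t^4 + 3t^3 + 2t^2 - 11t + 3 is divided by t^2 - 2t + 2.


(-2t^4 + 3t^3 + 2t^2 - 11t + 3) / (t^2 - 2t + 2)
Step 1: -2t^2 * (t^2 - 2t + 2) = -2t^4 + 4t^3 - 4t^2; subtract.
Step 2: -t * (t^2 - 2t + 2) = -t^3 + 2t^2 - 2t; subtract.
Step 3: 4 * (t^2 - 2t + 2) = 4t^2 - 8t + 8; subtract.
Quotient: -2t^2 - t + 4, Remainder: -t - 5


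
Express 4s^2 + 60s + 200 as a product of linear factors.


Roots satisfy r1 + r2 = -b/a = -15 and r1*r2 = c/a = 50.
So r1 = -5, r2 = -10.
4s^2 + 60s + 200 = 4(s - r1)(s - r2) = 4(s + 5)(s + 10)


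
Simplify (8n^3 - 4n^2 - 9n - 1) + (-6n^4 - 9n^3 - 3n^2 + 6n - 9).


Align terms by degree and add:
  8n^3 - 4n^2 - 9n - 1
  -6n^4 - 9n^3 - 3n^2 + 6n - 9
= -6n^4 - n^3 - 7n^2 - 3n - 10


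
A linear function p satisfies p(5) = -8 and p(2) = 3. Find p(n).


p(n) = mn + b. Using p(5)=-8, p(2)=3:
m = (-8 - 3)/(5 - 2) = -11/3 = -11/3
b = -8 - m*(5) = -8 + 55/3 = 31/3
p(n) = -(11/3)n + (31/3)


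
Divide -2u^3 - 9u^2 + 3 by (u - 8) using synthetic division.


Synthetic division with c = 8. Coefficients: -2, -9, 0, 3
Bring down -2.
  -2 * 8 = -16; -16 - 9 = -25
  -25 * 8 = -200; -200 + 0 = -200
  -200 * 8 = -1600; -1600 + 3 = -1597
Quotient: -2u^2 - 25u - 200, Remainder: -1597


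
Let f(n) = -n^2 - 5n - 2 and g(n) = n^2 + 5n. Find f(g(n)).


Substitute g(n) into f:
f(g(n)) = -1*(n^2 + 5n)^2 + (-5)*(n^2 + 5n) + (-2)
(n^2 + 5n)^2 = n^4 + 10n^3 + 25n^2
Expand and combine: -n^4 - 10n^3 - 30n^2 - 25n - 2


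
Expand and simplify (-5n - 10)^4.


Expand (-5n - 10)^4 by repeated multiplication:
  (-5n - 10)^2 = 25n^2 + 100n + 100
  (-5n - 10)^3 = -125n^3 - 750n^2 - 1500n - 1000
= 625n^4 + 5000n^3 + 15000n^2 + 20000n + 10000


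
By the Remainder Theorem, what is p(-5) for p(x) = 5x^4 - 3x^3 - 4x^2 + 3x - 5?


By the Remainder Theorem, the remainder equals p(-5):
  5*(-5)^4 = 3125
  -3*(-5)^3 = 375
  -4*(-5)^2 = -100
  3*(-5)^1 = -15
  constant: -5
Sum: 3125 + 375 - 100 - 15 - 5 = 3380


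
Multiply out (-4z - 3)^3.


Expand (-4z - 3)^3 by repeated multiplication:
  (-4z - 3)^2 = 16z^2 + 24z + 9
= -64z^3 - 144z^2 - 108z - 27


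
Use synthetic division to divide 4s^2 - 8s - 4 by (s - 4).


Synthetic division with c = 4. Coefficients: 4, -8, -4
Bring down 4.
  4 * 4 = 16; 16 - 8 = 8
  8 * 4 = 32; 32 - 4 = 28
Quotient: 4s + 8, Remainder: 28
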